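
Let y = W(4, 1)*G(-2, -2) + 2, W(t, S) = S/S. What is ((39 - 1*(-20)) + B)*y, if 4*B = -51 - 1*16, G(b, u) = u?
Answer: 0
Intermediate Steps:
W(t, S) = 1
y = 0 (y = 1*(-2) + 2 = -2 + 2 = 0)
B = -67/4 (B = (-51 - 1*16)/4 = (-51 - 16)/4 = (1/4)*(-67) = -67/4 ≈ -16.750)
((39 - 1*(-20)) + B)*y = ((39 - 1*(-20)) - 67/4)*0 = ((39 + 20) - 67/4)*0 = (59 - 67/4)*0 = (169/4)*0 = 0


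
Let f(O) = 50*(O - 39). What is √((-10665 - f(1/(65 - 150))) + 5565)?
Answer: 2*I*√227545/17 ≈ 56.12*I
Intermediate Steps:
f(O) = -1950 + 50*O (f(O) = 50*(-39 + O) = -1950 + 50*O)
√((-10665 - f(1/(65 - 150))) + 5565) = √((-10665 - (-1950 + 50/(65 - 150))) + 5565) = √((-10665 - (-1950 + 50/(-85))) + 5565) = √((-10665 - (-1950 + 50*(-1/85))) + 5565) = √((-10665 - (-1950 - 10/17)) + 5565) = √((-10665 - 1*(-33160/17)) + 5565) = √((-10665 + 33160/17) + 5565) = √(-148145/17 + 5565) = √(-53540/17) = 2*I*√227545/17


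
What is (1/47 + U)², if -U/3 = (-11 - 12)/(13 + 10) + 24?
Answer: 10510564/2209 ≈ 4758.1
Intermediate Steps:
U = -69 (U = -3*((-11 - 12)/(13 + 10) + 24) = -3*(-23/23 + 24) = -3*(-23*1/23 + 24) = -3*(-1 + 24) = -3*23 = -69)
(1/47 + U)² = (1/47 - 69)² = (-3242/47)² = 10510564/2209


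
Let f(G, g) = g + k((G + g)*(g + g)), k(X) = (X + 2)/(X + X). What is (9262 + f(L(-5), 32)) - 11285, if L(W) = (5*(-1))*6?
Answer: -254783/128 ≈ -1990.5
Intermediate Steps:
k(X) = (2 + X)/(2*X) (k(X) = (2 + X)/((2*X)) = (2 + X)*(1/(2*X)) = (2 + X)/(2*X))
L(W) = -30 (L(W) = -5*6 = -30)
f(G, g) = g + (2 + 2*g*(G + g))/(4*g*(G + g)) (f(G, g) = g + (2 + (G + g)*(g + g))/(2*(((G + g)*(g + g)))) = g + (2 + (G + g)*(2*g))/(2*(((G + g)*(2*g)))) = g + (2 + 2*g*(G + g))/(2*((2*g*(G + g)))) = g + (1/(2*g*(G + g)))*(2 + 2*g*(G + g))/2 = g + (2 + 2*g*(G + g))/(4*g*(G + g)))
(9262 + f(L(-5), 32)) - 11285 = (9262 + (½)*(1 + 32*(-30 + 32) + 2*32²*(-30 + 32))/(32*(-30 + 32))) - 11285 = (9262 + (½)*(1/32)*(1 + 32*2 + 2*1024*2)/2) - 11285 = (9262 + (½)*(1/32)*(½)*(1 + 64 + 4096)) - 11285 = (9262 + (½)*(1/32)*(½)*4161) - 11285 = (9262 + 4161/128) - 11285 = 1189697/128 - 11285 = -254783/128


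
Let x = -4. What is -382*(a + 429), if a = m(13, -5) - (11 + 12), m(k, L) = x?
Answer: -153564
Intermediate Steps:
m(k, L) = -4
a = -27 (a = -4 - (11 + 12) = -4 - 1*23 = -4 - 23 = -27)
-382*(a + 429) = -382*(-27 + 429) = -382*402 = -153564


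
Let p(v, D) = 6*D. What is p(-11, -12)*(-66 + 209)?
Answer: -10296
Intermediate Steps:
p(-11, -12)*(-66 + 209) = (6*(-12))*(-66 + 209) = -72*143 = -10296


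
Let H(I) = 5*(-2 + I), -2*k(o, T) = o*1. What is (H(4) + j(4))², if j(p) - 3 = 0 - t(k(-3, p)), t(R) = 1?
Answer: 144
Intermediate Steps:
k(o, T) = -o/2
j(p) = 2 (j(p) = 3 + (0 - 1*1) = 3 + (0 - 1) = 3 - 1 = 2)
H(I) = -10 + 5*I
(H(4) + j(4))² = ((-10 + 5*4) + 2)² = ((-10 + 20) + 2)² = (10 + 2)² = 12² = 144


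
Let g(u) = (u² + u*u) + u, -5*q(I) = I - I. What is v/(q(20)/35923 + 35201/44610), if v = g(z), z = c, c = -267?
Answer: 6348493710/35201 ≈ 1.8035e+5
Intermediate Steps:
q(I) = 0 (q(I) = -(I - I)/5 = -⅕*0 = 0)
z = -267
g(u) = u + 2*u² (g(u) = (u² + u²) + u = 2*u² + u = u + 2*u²)
v = 142311 (v = -267*(1 + 2*(-267)) = -267*(1 - 534) = -267*(-533) = 142311)
v/(q(20)/35923 + 35201/44610) = 142311/(0/35923 + 35201/44610) = 142311/(0*(1/35923) + 35201*(1/44610)) = 142311/(0 + 35201/44610) = 142311/(35201/44610) = 142311*(44610/35201) = 6348493710/35201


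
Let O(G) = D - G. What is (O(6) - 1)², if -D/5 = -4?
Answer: 169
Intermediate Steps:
D = 20 (D = -5*(-4) = 20)
O(G) = 20 - G
(O(6) - 1)² = ((20 - 1*6) - 1)² = ((20 - 6) - 1)² = (14 - 1)² = 13² = 169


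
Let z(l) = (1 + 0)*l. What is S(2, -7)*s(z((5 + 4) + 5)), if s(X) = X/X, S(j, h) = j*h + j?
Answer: -12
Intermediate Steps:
z(l) = l (z(l) = 1*l = l)
S(j, h) = j + h*j (S(j, h) = h*j + j = j + h*j)
s(X) = 1
S(2, -7)*s(z((5 + 4) + 5)) = (2*(1 - 7))*1 = (2*(-6))*1 = -12*1 = -12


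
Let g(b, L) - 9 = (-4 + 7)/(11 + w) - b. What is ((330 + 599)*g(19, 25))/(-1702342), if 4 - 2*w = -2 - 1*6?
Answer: 155143/28939814 ≈ 0.0053609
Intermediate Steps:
w = 6 (w = 2 - (-2 - 1*6)/2 = 2 - (-2 - 6)/2 = 2 - ½*(-8) = 2 + 4 = 6)
g(b, L) = 156/17 - b (g(b, L) = 9 + ((-4 + 7)/(11 + 6) - b) = 9 + (3/17 - b) = 156/17 - b)
((330 + 599)*g(19, 25))/(-1702342) = ((330 + 599)*(156/17 - 1*19))/(-1702342) = (929*(156/17 - 19))*(-1/1702342) = (929*(-167/17))*(-1/1702342) = -155143/17*(-1/1702342) = 155143/28939814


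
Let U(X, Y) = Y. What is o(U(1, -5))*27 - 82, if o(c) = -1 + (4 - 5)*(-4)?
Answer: -1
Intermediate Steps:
o(c) = 3 (o(c) = -1 - 1*(-4) = -1 + 4 = 3)
o(U(1, -5))*27 - 82 = 3*27 - 82 = 81 - 82 = -1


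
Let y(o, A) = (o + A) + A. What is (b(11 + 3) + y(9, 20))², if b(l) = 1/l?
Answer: 471969/196 ≈ 2408.0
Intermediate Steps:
y(o, A) = o + 2*A (y(o, A) = (A + o) + A = o + 2*A)
(b(11 + 3) + y(9, 20))² = (1/(11 + 3) + (9 + 2*20))² = (1/14 + (9 + 40))² = (1/14 + 49)² = (687/14)² = 471969/196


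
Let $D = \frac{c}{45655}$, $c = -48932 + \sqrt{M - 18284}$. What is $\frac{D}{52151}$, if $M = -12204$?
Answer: $- \frac{48932}{2380953905} + \frac{2 i \sqrt{7622}}{2380953905} \approx -2.0551 \cdot 10^{-5} + 7.3335 \cdot 10^{-8} i$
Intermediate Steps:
$c = -48932 + 2 i \sqrt{7622}$ ($c = -48932 + \sqrt{-12204 - 18284} = -48932 + \sqrt{-30488} = -48932 + 2 i \sqrt{7622} \approx -48932.0 + 174.61 i$)
$D = - \frac{48932}{45655} + \frac{2 i \sqrt{7622}}{45655}$ ($D = \frac{-48932 + 2 i \sqrt{7622}}{45655} = \left(-48932 + 2 i \sqrt{7622}\right) \frac{1}{45655} = - \frac{48932}{45655} + \frac{2 i \sqrt{7622}}{45655} \approx -1.0718 + 0.0038245 i$)
$\frac{D}{52151} = \frac{- \frac{48932}{45655} + \frac{2 i \sqrt{7622}}{45655}}{52151} = \left(- \frac{48932}{45655} + \frac{2 i \sqrt{7622}}{45655}\right) \frac{1}{52151} = - \frac{48932}{2380953905} + \frac{2 i \sqrt{7622}}{2380953905}$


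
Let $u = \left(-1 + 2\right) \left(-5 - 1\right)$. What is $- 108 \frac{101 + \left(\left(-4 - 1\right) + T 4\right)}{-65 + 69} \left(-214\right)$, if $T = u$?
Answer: $416016$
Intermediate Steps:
$u = -6$ ($u = 1 \left(-6\right) = -6$)
$T = -6$
$- 108 \frac{101 + \left(\left(-4 - 1\right) + T 4\right)}{-65 + 69} \left(-214\right) = - 108 \frac{101 - 29}{-65 + 69} \left(-214\right) = - 108 \frac{101 - 29}{4} \left(-214\right) = - 108 \left(101 - 29\right) \frac{1}{4} \left(-214\right) = - 108 \cdot 72 \cdot \frac{1}{4} \left(-214\right) = \left(-108\right) 18 \left(-214\right) = \left(-1944\right) \left(-214\right) = 416016$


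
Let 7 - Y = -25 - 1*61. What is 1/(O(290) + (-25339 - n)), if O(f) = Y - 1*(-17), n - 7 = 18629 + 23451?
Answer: -1/67316 ≈ -1.4855e-5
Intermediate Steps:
Y = 93 (Y = 7 - (-25 - 1*61) = 7 - (-25 - 61) = 7 - 1*(-86) = 7 + 86 = 93)
n = 42087 (n = 7 + (18629 + 23451) = 7 + 42080 = 42087)
O(f) = 110 (O(f) = 93 - 1*(-17) = 93 + 17 = 110)
1/(O(290) + (-25339 - n)) = 1/(110 + (-25339 - 1*42087)) = 1/(110 + (-25339 - 42087)) = 1/(110 - 67426) = 1/(-67316) = -1/67316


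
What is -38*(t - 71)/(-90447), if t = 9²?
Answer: 380/90447 ≈ 0.0042014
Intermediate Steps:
t = 81
-38*(t - 71)/(-90447) = -38*(81 - 71)/(-90447) = -38*10*(-1/90447) = -1*380*(-1/90447) = -380*(-1/90447) = 380/90447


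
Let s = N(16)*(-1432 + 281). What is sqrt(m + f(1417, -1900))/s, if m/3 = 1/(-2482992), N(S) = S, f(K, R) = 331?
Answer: -sqrt(14171510427807)/3810565056 ≈ -0.00098791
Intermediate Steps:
m = -1/827664 (m = 3/(-2482992) = 3*(-1/2482992) = -1/827664 ≈ -1.2082e-6)
s = -18416 (s = 16*(-1432 + 281) = 16*(-1151) = -18416)
sqrt(m + f(1417, -1900))/s = sqrt(-1/827664 + 331)/(-18416) = sqrt(273956783/827664)*(-1/18416) = (sqrt(14171510427807)/206916)*(-1/18416) = -sqrt(14171510427807)/3810565056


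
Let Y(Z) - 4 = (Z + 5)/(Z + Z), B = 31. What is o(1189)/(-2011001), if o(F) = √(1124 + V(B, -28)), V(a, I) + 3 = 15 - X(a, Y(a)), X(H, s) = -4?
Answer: -2*√285/2011001 ≈ -1.6790e-5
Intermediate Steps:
Y(Z) = 4 + (5 + Z)/(2*Z) (Y(Z) = 4 + (Z + 5)/(Z + Z) = 4 + (5 + Z)/((2*Z)) = 4 + (5 + Z)*(1/(2*Z)) = 4 + (5 + Z)/(2*Z))
V(a, I) = 16 (V(a, I) = -3 + (15 - 1*(-4)) = -3 + (15 + 4) = -3 + 19 = 16)
o(F) = 2*√285 (o(F) = √(1124 + 16) = √1140 = 2*√285)
o(1189)/(-2011001) = (2*√285)/(-2011001) = (2*√285)*(-1/2011001) = -2*√285/2011001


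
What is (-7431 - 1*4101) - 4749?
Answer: -16281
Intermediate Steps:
(-7431 - 1*4101) - 4749 = (-7431 - 4101) - 4749 = -11532 - 4749 = -16281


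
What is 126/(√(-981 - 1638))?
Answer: -14*I*√291/97 ≈ -2.4621*I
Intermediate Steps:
126/(√(-981 - 1638)) = 126/(√(-2619)) = 126/((3*I*√291)) = 126*(-I*√291/873) = -14*I*√291/97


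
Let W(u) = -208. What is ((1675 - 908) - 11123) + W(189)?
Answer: -10564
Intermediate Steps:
((1675 - 908) - 11123) + W(189) = ((1675 - 908) - 11123) - 208 = (767 - 11123) - 208 = -10356 - 208 = -10564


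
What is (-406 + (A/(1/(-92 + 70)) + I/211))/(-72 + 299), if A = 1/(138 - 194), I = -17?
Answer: -2396803/1341116 ≈ -1.7872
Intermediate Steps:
A = -1/56 (A = 1/(-56) = -1/56 ≈ -0.017857)
(-406 + (A/(1/(-92 + 70)) + I/211))/(-72 + 299) = (-406 + (-1/(56*(1/(-92 + 70))) - 17/211))/(-72 + 299) = (-406 + (-1/(56*(1/(-22))) - 17*1/211))/227 = (-406 + (-1/(56*(-1/22)) - 17/211))*(1/227) = (-406 + (-1/56*(-22) - 17/211))*(1/227) = (-406 + (11/28 - 17/211))*(1/227) = (-406 + 1845/5908)*(1/227) = -2396803/5908*1/227 = -2396803/1341116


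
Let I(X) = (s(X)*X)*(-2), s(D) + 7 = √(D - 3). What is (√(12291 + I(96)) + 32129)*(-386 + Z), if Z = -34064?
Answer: -1106844050 - 34450*√(13635 - 192*√93) ≈ -1.1106e+9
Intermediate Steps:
s(D) = -7 + √(-3 + D) (s(D) = -7 + √(D - 3) = -7 + √(-3 + D))
I(X) = -2*X*(-7 + √(-3 + X)) (I(X) = ((-7 + √(-3 + X))*X)*(-2) = (X*(-7 + √(-3 + X)))*(-2) = -2*X*(-7 + √(-3 + X)))
(√(12291 + I(96)) + 32129)*(-386 + Z) = (√(12291 + 2*96*(7 - √(-3 + 96))) + 32129)*(-386 - 34064) = (√(12291 + 2*96*(7 - √93)) + 32129)*(-34450) = (√(12291 + (1344 - 192*√93)) + 32129)*(-34450) = (√(13635 - 192*√93) + 32129)*(-34450) = (32129 + √(13635 - 192*√93))*(-34450) = -1106844050 - 34450*√(13635 - 192*√93)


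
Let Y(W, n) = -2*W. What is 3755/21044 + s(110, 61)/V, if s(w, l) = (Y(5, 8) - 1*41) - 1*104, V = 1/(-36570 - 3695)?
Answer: 131337186055/21044 ≈ 6.2411e+6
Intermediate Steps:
V = -1/40265 (V = 1/(-40265) = -1/40265 ≈ -2.4835e-5)
s(w, l) = -155 (s(w, l) = (-2*5 - 1*41) - 1*104 = (-10 - 41) - 104 = -51 - 104 = -155)
3755/21044 + s(110, 61)/V = 3755/21044 - 155/(-1/40265) = 3755*(1/21044) - 155*(-40265) = 3755/21044 + 6241075 = 131337186055/21044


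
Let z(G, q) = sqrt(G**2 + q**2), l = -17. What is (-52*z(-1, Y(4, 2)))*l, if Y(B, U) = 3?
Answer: 884*sqrt(10) ≈ 2795.5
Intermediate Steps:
(-52*z(-1, Y(4, 2)))*l = -52*sqrt((-1)**2 + 3**2)*(-17) = -52*sqrt(1 + 9)*(-17) = -52*sqrt(10)*(-17) = 884*sqrt(10)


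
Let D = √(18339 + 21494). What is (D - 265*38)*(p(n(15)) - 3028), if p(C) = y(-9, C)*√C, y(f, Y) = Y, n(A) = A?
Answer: (3028 - 15*√15)*(10070 - √39833) ≈ 2.9314e+7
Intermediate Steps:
p(C) = C^(3/2) (p(C) = C*√C = C^(3/2))
D = √39833 ≈ 199.58
(D - 265*38)*(p(n(15)) - 3028) = (√39833 - 265*38)*(15^(3/2) - 3028) = (√39833 - 10070)*(15*√15 - 3028) = (-10070 + √39833)*(-3028 + 15*√15)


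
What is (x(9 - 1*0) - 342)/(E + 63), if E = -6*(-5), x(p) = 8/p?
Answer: -3070/837 ≈ -3.6679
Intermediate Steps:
E = 30
(x(9 - 1*0) - 342)/(E + 63) = (8/(9 - 1*0) - 342)/(30 + 63) = (8/(9 + 0) - 342)/93 = (8/9 - 342)*(1/93) = -3070/9*1/93 = -3070/837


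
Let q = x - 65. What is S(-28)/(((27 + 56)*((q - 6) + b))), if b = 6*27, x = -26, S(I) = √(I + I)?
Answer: 2*I*√14/5395 ≈ 0.0013871*I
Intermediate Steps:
S(I) = √2*√I (S(I) = √(2*I) = √2*√I)
q = -91 (q = -26 - 65 = -91)
b = 162
S(-28)/(((27 + 56)*((q - 6) + b))) = (√2*√(-28))/(((27 + 56)*((-91 - 6) + 162))) = (√2*(2*I*√7))/((83*(-97 + 162))) = (2*I*√14)/((83*65)) = (2*I*√14)/5395 = (2*I*√14)*(1/5395) = 2*I*√14/5395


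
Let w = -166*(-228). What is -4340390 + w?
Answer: -4302542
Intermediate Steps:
w = 37848
-4340390 + w = -4340390 + 37848 = -4302542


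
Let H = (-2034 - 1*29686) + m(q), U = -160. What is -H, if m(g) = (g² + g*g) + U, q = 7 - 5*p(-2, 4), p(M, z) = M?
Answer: 31302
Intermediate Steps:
q = 17 (q = 7 - 5*(-2) = 7 + 10 = 17)
m(g) = -160 + 2*g² (m(g) = (g² + g*g) - 160 = (g² + g²) - 160 = 2*g² - 160 = -160 + 2*g²)
H = -31302 (H = (-2034 - 1*29686) + (-160 + 2*17²) = (-2034 - 29686) + (-160 + 2*289) = -31720 + (-160 + 578) = -31720 + 418 = -31302)
-H = -1*(-31302) = 31302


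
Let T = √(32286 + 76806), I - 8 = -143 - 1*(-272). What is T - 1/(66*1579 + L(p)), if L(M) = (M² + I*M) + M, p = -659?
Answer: -1/447553 + 2*√27273 ≈ 330.29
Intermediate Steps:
I = 137 (I = 8 + (-143 - 1*(-272)) = 8 + (-143 + 272) = 8 + 129 = 137)
L(M) = M² + 138*M (L(M) = (M² + 137*M) + M = M² + 138*M)
T = 2*√27273 (T = √109092 = 2*√27273 ≈ 330.29)
T - 1/(66*1579 + L(p)) = 2*√27273 - 1/(66*1579 - 659*(138 - 659)) = 2*√27273 - 1/(104214 - 659*(-521)) = 2*√27273 - 1/(104214 + 343339) = 2*√27273 - 1/447553 = -1/447553 + 2*√27273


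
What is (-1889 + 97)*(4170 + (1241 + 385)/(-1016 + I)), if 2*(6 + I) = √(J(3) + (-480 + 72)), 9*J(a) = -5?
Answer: -280902177701376/37605101 + 17482752*I*√3677/37605101 ≈ -7.4698e+6 + 28.191*I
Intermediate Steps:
J(a) = -5/9 (J(a) = (⅑)*(-5) = -5/9)
I = -6 + I*√3677/6 (I = -6 + √(-5/9 + (-480 + 72))/2 = -6 + √(-5/9 - 408)/2 = -6 + √(-3677/9)/2 = -6 + (I*√3677/3)/2 = -6 + I*√3677/6 ≈ -6.0 + 10.106*I)
(-1889 + 97)*(4170 + (1241 + 385)/(-1016 + I)) = (-1889 + 97)*(4170 + (1241 + 385)/(-1016 + (-6 + I*√3677/6))) = -1792*(4170 + 1626/(-1022 + I*√3677/6)) = -7472640 - 2913792/(-1022 + I*√3677/6)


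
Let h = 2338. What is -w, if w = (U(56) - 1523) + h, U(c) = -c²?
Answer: 2321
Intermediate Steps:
w = -2321 (w = (-1*56² - 1523) + 2338 = (-1*3136 - 1523) + 2338 = (-3136 - 1523) + 2338 = -4659 + 2338 = -2321)
-w = -1*(-2321) = 2321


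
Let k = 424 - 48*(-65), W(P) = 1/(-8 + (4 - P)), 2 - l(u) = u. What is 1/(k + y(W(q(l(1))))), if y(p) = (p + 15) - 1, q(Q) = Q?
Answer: 5/17789 ≈ 0.00028107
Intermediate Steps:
l(u) = 2 - u
W(P) = 1/(-4 - P)
y(p) = 14 + p (y(p) = (15 + p) - 1 = 14 + p)
k = 3544 (k = 424 - 1*(-3120) = 424 + 3120 = 3544)
1/(k + y(W(q(l(1))))) = 1/(3544 + (14 - 1/(4 + (2 - 1*1)))) = 1/(3544 + (14 - 1/(4 + (2 - 1)))) = 1/(3544 + (14 - 1/(4 + 1))) = 1/(3544 + (14 - 1/5)) = 1/(3544 + (14 - 1*⅕)) = 1/(3544 + (14 - ⅕)) = 1/(3544 + 69/5) = 1/(17789/5) = 5/17789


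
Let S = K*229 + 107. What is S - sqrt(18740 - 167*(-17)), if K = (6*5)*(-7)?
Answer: -47983 - sqrt(21579) ≈ -48130.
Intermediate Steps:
K = -210 (K = 30*(-7) = -210)
S = -47983 (S = -210*229 + 107 = -48090 + 107 = -47983)
S - sqrt(18740 - 167*(-17)) = -47983 - sqrt(18740 - 167*(-17)) = -47983 - sqrt(18740 + 2839) = -47983 - sqrt(21579)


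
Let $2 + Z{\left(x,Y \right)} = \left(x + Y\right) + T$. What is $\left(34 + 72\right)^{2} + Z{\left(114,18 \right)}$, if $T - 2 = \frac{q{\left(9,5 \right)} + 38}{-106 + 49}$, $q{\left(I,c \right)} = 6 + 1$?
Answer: $\frac{215977}{19} \approx 11367.0$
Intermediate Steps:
$q{\left(I,c \right)} = 7$
$T = \frac{23}{19}$ ($T = 2 + \frac{7 + 38}{-106 + 49} = 2 + \frac{45}{-57} = 2 + 45 \left(- \frac{1}{57}\right) = 2 - \frac{15}{19} = \frac{23}{19} \approx 1.2105$)
$Z{\left(x,Y \right)} = - \frac{15}{19} + Y + x$ ($Z{\left(x,Y \right)} = -2 + \left(\left(x + Y\right) + \frac{23}{19}\right) = -2 + \left(\left(Y + x\right) + \frac{23}{19}\right) = -2 + \left(\frac{23}{19} + Y + x\right) = - \frac{15}{19} + Y + x$)
$\left(34 + 72\right)^{2} + Z{\left(114,18 \right)} = \left(34 + 72\right)^{2} + \left(- \frac{15}{19} + 18 + 114\right) = 106^{2} + \frac{2493}{19} = 11236 + \frac{2493}{19} = \frac{215977}{19}$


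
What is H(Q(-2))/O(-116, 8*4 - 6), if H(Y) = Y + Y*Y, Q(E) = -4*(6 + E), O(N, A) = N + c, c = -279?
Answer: -48/79 ≈ -0.60759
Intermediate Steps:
O(N, A) = -279 + N (O(N, A) = N - 279 = -279 + N)
Q(E) = -24 - 4*E
H(Y) = Y + Y**2
H(Q(-2))/O(-116, 8*4 - 6) = ((-24 - 4*(-2))*(1 + (-24 - 4*(-2))))/(-279 - 116) = ((-24 + 8)*(1 + (-24 + 8)))/(-395) = -16*(1 - 16)*(-1/395) = -16*(-15)*(-1/395) = 240*(-1/395) = -48/79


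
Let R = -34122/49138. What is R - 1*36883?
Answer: -906195488/24569 ≈ -36884.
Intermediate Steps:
R = -17061/24569 (R = -34122*1/49138 = -17061/24569 ≈ -0.69441)
R - 1*36883 = -17061/24569 - 1*36883 = -17061/24569 - 36883 = -906195488/24569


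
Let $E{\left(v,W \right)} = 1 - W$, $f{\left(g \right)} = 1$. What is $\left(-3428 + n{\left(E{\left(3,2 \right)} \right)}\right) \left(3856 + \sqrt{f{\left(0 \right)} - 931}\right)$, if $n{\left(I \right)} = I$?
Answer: $-13222224 - 3429 i \sqrt{930} \approx -1.3222 \cdot 10^{7} - 1.0457 \cdot 10^{5} i$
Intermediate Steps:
$\left(-3428 + n{\left(E{\left(3,2 \right)} \right)}\right) \left(3856 + \sqrt{f{\left(0 \right)} - 931}\right) = \left(-3428 + \left(1 - 2\right)\right) \left(3856 + \sqrt{1 - 931}\right) = \left(-3428 + \left(1 - 2\right)\right) \left(3856 + \sqrt{-930}\right) = \left(-3428 - 1\right) \left(3856 + i \sqrt{930}\right) = - 3429 \left(3856 + i \sqrt{930}\right) = -13222224 - 3429 i \sqrt{930}$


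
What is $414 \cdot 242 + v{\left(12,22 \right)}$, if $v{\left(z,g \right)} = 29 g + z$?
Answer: $100838$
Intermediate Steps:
$v{\left(z,g \right)} = z + 29 g$
$414 \cdot 242 + v{\left(12,22 \right)} = 414 \cdot 242 + \left(12 + 29 \cdot 22\right) = 100188 + \left(12 + 638\right) = 100188 + 650 = 100838$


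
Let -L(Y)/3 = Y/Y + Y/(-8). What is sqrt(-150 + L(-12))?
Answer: 3*I*sqrt(70)/2 ≈ 12.55*I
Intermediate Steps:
L(Y) = -3 + 3*Y/8 (L(Y) = -3*(Y/Y + Y/(-8)) = -3*(1 + Y*(-1/8)) = -3*(1 - Y/8) = -3 + 3*Y/8)
sqrt(-150 + L(-12)) = sqrt(-150 + (-3 + (3/8)*(-12))) = sqrt(-150 + (-3 - 9/2)) = sqrt(-150 - 15/2) = sqrt(-315/2) = 3*I*sqrt(70)/2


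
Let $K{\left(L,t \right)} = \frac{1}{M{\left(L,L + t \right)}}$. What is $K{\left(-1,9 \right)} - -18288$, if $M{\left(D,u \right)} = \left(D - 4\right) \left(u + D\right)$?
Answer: $\frac{640079}{35} \approx 18288.0$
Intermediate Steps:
$M{\left(D,u \right)} = \left(-4 + D\right) \left(D + u\right)$
$K{\left(L,t \right)} = \frac{1}{L^{2} - 8 L - 4 t + L \left(L + t\right)}$ ($K{\left(L,t \right)} = \frac{1}{L^{2} - 4 L - 4 \left(L + t\right) + L \left(L + t\right)} = \frac{1}{L^{2} - 4 L - \left(4 L + 4 t\right) + L \left(L + t\right)} = \frac{1}{L^{2} - 8 L - 4 t + L \left(L + t\right)}$)
$K{\left(-1,9 \right)} - -18288 = \frac{1}{\left(-1\right)^{2} - -8 - 36 - \left(-1 + 9\right)} - -18288 = \frac{1}{1 + 8 - 36 - 8} + 18288 = \frac{1}{-35} + 18288 = - \frac{1}{35} + 18288 = \frac{640079}{35}$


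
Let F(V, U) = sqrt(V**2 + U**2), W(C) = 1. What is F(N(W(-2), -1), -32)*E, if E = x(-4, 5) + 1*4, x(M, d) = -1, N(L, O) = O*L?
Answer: 15*sqrt(41) ≈ 96.047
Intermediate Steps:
N(L, O) = L*O
F(V, U) = sqrt(U**2 + V**2)
E = 3 (E = -1 + 1*4 = -1 + 4 = 3)
F(N(W(-2), -1), -32)*E = sqrt((-32)**2 + (1*(-1))**2)*3 = sqrt(1024 + (-1)**2)*3 = sqrt(1024 + 1)*3 = sqrt(1025)*3 = (5*sqrt(41))*3 = 15*sqrt(41)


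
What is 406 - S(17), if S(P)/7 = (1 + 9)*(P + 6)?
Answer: -1204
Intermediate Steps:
S(P) = 420 + 70*P (S(P) = 7*((1 + 9)*(P + 6)) = 7*(10*(6 + P)) = 7*(60 + 10*P) = 420 + 70*P)
406 - S(17) = 406 - (420 + 70*17) = 406 - (420 + 1190) = 406 - 1*1610 = 406 - 1610 = -1204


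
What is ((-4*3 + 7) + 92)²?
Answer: 7569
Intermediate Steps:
((-4*3 + 7) + 92)² = ((-12 + 7) + 92)² = (-5 + 92)² = 87² = 7569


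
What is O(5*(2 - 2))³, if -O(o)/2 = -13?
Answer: 17576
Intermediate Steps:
O(o) = 26 (O(o) = -2*(-13) = 26)
O(5*(2 - 2))³ = 26³ = 17576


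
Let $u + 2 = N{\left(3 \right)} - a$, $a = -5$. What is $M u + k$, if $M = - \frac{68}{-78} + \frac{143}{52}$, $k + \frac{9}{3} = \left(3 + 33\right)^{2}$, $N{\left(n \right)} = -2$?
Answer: $\frac{202273}{156} \approx 1296.6$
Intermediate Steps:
$k = 1293$ ($k = -3 + \left(3 + 33\right)^{2} = -3 + 36^{2} = -3 + 1296 = 1293$)
$M = \frac{565}{156}$ ($M = \left(-68\right) \left(- \frac{1}{78}\right) + 143 \cdot \frac{1}{52} = \frac{34}{39} + \frac{11}{4} = \frac{565}{156} \approx 3.6218$)
$u = 1$ ($u = -2 - -3 = -2 + \left(-2 + 5\right) = -2 + 3 = 1$)
$M u + k = \frac{565}{156} \cdot 1 + 1293 = \frac{565}{156} + 1293 = \frac{202273}{156}$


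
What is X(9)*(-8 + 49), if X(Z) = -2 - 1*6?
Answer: -328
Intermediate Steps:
X(Z) = -8 (X(Z) = -2 - 6 = -8)
X(9)*(-8 + 49) = -8*(-8 + 49) = -8*41 = -328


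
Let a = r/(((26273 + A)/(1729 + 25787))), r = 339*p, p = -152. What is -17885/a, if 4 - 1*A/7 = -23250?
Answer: 1127059045/472614816 ≈ 2.3847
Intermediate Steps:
A = 162778 (A = 28 - 7*(-23250) = 28 + 162750 = 162778)
r = -51528 (r = 339*(-152) = -51528)
a = -472614816/63017 (a = -51528*(1729 + 25787)/(26273 + 162778) = -51528/(189051/27516) = -51528/(189051*(1/27516)) = -51528/63017/9172 = -51528*9172/63017 = -472614816/63017 ≈ -7499.8)
-17885/a = -17885/(-472614816/63017) = -17885*(-63017/472614816) = 1127059045/472614816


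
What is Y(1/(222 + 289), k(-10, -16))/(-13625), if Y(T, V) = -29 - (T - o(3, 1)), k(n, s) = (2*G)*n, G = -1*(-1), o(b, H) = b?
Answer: 13287/6962375 ≈ 0.0019084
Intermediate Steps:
G = 1
k(n, s) = 2*n (k(n, s) = (2*1)*n = 2*n)
Y(T, V) = -26 - T (Y(T, V) = -29 - (T - 1*3) = -29 - (T - 3) = -29 - (-3 + T) = -29 + (3 - T) = -26 - T)
Y(1/(222 + 289), k(-10, -16))/(-13625) = (-26 - 1/(222 + 289))/(-13625) = (-26 - 1/511)*(-1/13625) = -13287/511*(-1/13625) = 13287/6962375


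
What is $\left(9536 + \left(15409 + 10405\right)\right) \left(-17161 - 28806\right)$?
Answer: $-1624933450$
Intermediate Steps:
$\left(9536 + \left(15409 + 10405\right)\right) \left(-17161 - 28806\right) = \left(9536 + 25814\right) \left(-45967\right) = 35350 \left(-45967\right) = -1624933450$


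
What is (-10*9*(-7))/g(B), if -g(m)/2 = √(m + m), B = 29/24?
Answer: -630*√87/29 ≈ -202.63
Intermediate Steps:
B = 29/24 (B = 29*(1/24) = 29/24 ≈ 1.2083)
g(m) = -2*√2*√m (g(m) = -2*√(m + m) = -2*√2*√m)
(-10*9*(-7))/g(B) = (-10*9*(-7))/((-2*√2*√(29/24))) = (-90*(-7))/((-2*√2*√174/12)) = 630/((-√87/3)) = 630*(-√87/29) = -630*√87/29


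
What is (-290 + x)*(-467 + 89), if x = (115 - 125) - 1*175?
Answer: 179550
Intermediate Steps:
x = -185 (x = -10 - 175 = -185)
(-290 + x)*(-467 + 89) = (-290 - 185)*(-467 + 89) = -475*(-378) = 179550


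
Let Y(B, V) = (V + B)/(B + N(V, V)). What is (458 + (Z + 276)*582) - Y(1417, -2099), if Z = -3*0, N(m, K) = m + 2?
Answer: 54770259/340 ≈ 1.6109e+5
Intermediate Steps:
N(m, K) = 2 + m
Z = 0
Y(B, V) = (B + V)/(2 + B + V) (Y(B, V) = (V + B)/(B + (2 + V)) = (B + V)/(2 + B + V))
(458 + (Z + 276)*582) - Y(1417, -2099) = (458 + (0 + 276)*582) - (1417 - 2099)/(2 + 1417 - 2099) = (458 + 276*582) - (-682)/(-680) = (458 + 160632) - (-1)*(-682)/680 = 161090 - 1*341/340 = 161090 - 341/340 = 54770259/340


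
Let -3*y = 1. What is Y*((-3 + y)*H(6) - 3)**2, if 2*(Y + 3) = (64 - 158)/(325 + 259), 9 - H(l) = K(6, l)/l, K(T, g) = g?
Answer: -14249879/5256 ≈ -2711.2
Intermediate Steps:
y = -1/3 (y = -1/3*1 = -1/3 ≈ -0.33333)
H(l) = 8 (H(l) = 9 - l/l = 9 - 1*1 = 9 - 1 = 8)
Y = -1799/584 (Y = -3 + ((64 - 158)/(325 + 259))/2 = -3 + (-94/584)/2 = -3 + (-94*1/584)/2 = -3 + (1/2)*(-47/292) = -3 - 47/584 = -1799/584 ≈ -3.0805)
Y*((-3 + y)*H(6) - 3)**2 = -1799*((-3 - 1/3)*8 - 3)**2/584 = -1799*(-10/3*8 - 3)**2/584 = -1799*(-80/3 - 3)**2/584 = -1799*(-89/3)**2/584 = -1799/584*7921/9 = -14249879/5256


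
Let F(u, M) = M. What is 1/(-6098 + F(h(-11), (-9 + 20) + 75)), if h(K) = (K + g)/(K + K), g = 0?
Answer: -1/6012 ≈ -0.00016633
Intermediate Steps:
h(K) = ½ (h(K) = (K + 0)/(K + K) = K/((2*K)) = K*(1/(2*K)) = ½)
1/(-6098 + F(h(-11), (-9 + 20) + 75)) = 1/(-6098 + ((-9 + 20) + 75)) = 1/(-6098 + (11 + 75)) = 1/(-6098 + 86) = 1/(-6012) = -1/6012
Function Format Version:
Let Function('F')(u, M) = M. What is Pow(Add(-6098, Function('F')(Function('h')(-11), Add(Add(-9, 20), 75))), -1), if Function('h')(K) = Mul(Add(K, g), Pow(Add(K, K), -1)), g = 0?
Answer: Rational(-1, 6012) ≈ -0.00016633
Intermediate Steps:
Function('h')(K) = Rational(1, 2) (Function('h')(K) = Mul(Add(K, 0), Pow(Add(K, K), -1)) = Mul(K, Pow(Mul(2, K), -1)) = Mul(K, Mul(Rational(1, 2), Pow(K, -1))) = Rational(1, 2))
Pow(Add(-6098, Function('F')(Function('h')(-11), Add(Add(-9, 20), 75))), -1) = Pow(Add(-6098, Add(Add(-9, 20), 75)), -1) = Pow(Add(-6098, Add(11, 75)), -1) = Pow(Add(-6098, 86), -1) = Pow(-6012, -1) = Rational(-1, 6012)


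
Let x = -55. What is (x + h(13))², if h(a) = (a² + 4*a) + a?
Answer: 32041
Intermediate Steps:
h(a) = a² + 5*a
(x + h(13))² = (-55 + 13*(5 + 13))² = (-55 + 13*18)² = (-55 + 234)² = 179² = 32041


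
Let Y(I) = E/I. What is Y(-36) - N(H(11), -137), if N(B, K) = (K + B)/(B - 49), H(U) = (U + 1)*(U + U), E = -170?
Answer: 15989/3870 ≈ 4.1315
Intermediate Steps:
H(U) = 2*U*(1 + U) (H(U) = (1 + U)*(2*U) = 2*U*(1 + U))
N(B, K) = (B + K)/(-49 + B)
Y(I) = -170/I
Y(-36) - N(H(11), -137) = -170/(-36) - (2*11*(1 + 11) - 137)/(-49 + 2*11*(1 + 11)) = -170*(-1/36) - (2*11*12 - 137)/(-49 + 2*11*12) = 85/18 - (264 - 137)/(-49 + 264) = 85/18 - 127/215 = 15989/3870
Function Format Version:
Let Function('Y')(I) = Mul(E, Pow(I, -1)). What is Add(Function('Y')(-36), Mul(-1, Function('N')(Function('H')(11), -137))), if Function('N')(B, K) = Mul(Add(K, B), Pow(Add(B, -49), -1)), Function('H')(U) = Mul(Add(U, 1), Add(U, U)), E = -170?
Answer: Rational(15989, 3870) ≈ 4.1315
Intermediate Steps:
Function('H')(U) = Mul(2, U, Add(1, U)) (Function('H')(U) = Mul(Add(1, U), Mul(2, U)) = Mul(2, U, Add(1, U)))
Function('N')(B, K) = Mul(Pow(Add(-49, B), -1), Add(B, K)) (Function('N')(B, K) = Mul(Add(B, K), Pow(Add(-49, B), -1)) = Mul(Pow(Add(-49, B), -1), Add(B, K)))
Function('Y')(I) = Mul(-170, Pow(I, -1))
Add(Function('Y')(-36), Mul(-1, Function('N')(Function('H')(11), -137))) = Add(Mul(-170, Pow(-36, -1)), Mul(-1, Mul(Pow(Add(-49, Mul(2, 11, Add(1, 11))), -1), Add(Mul(2, 11, Add(1, 11)), -137)))) = Add(Mul(-170, Rational(-1, 36)), Mul(-1, Mul(Pow(Add(-49, Mul(2, 11, 12)), -1), Add(Mul(2, 11, 12), -137)))) = Add(Rational(85, 18), Mul(-1, Mul(Pow(Add(-49, 264), -1), Add(264, -137)))) = Add(Rational(85, 18), Mul(-1, Mul(Pow(215, -1), 127))) = Add(Rational(85, 18), Mul(-1, Mul(Rational(1, 215), 127))) = Add(Rational(85, 18), Mul(-1, Rational(127, 215))) = Add(Rational(85, 18), Rational(-127, 215)) = Rational(15989, 3870)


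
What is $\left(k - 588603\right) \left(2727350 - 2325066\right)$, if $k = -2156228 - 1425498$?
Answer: $-1677656631436$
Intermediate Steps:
$k = -3581726$
$\left(k - 588603\right) \left(2727350 - 2325066\right) = \left(-3581726 - 588603\right) \left(2727350 - 2325066\right) = \left(-4170329\right) 402284 = -1677656631436$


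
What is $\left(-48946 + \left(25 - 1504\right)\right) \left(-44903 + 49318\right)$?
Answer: $-222626375$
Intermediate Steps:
$\left(-48946 + \left(25 - 1504\right)\right) \left(-44903 + 49318\right) = \left(-48946 + \left(25 - 1504\right)\right) 4415 = \left(-48946 - 1479\right) 4415 = \left(-50425\right) 4415 = -222626375$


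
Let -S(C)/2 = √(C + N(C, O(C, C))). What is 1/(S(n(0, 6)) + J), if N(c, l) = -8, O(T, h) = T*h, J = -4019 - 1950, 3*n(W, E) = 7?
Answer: -17907/106886951 + 2*I*√51/106886951 ≈ -0.00016753 + 1.3363e-7*I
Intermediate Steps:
n(W, E) = 7/3 (n(W, E) = (⅓)*7 = 7/3)
J = -5969
S(C) = -2*√(-8 + C) (S(C) = -2*√(C - 8) = -2*√(-8 + C))
1/(S(n(0, 6)) + J) = 1/(-2*√(-8 + 7/3) - 5969) = 1/(-2*I*√51/3 - 5969) = 1/(-5969 - 2*I*√51/3)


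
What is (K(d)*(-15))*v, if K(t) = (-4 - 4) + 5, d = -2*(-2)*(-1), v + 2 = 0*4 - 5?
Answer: -315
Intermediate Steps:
v = -7 (v = -2 + (0*4 - 5) = -2 + (0 - 5) = -2 - 5 = -7)
d = -4 (d = 4*(-1) = -4)
K(t) = -3 (K(t) = -8 + 5 = -3)
(K(d)*(-15))*v = -3*(-15)*(-7) = 45*(-7) = -315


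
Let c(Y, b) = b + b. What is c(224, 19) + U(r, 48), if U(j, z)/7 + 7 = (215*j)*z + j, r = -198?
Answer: -14304917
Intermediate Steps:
c(Y, b) = 2*b
U(j, z) = -49 + 7*j + 1505*j*z (U(j, z) = -49 + 7*((215*j)*z + j) = -49 + 7*(215*j*z + j) = -49 + 7*(j + 215*j*z) = -49 + (7*j + 1505*j*z) = -49 + 7*j + 1505*j*z)
c(224, 19) + U(r, 48) = 2*19 + (-49 + 7*(-198) + 1505*(-198)*48) = 38 + (-49 - 1386 - 14303520) = 38 - 14304955 = -14304917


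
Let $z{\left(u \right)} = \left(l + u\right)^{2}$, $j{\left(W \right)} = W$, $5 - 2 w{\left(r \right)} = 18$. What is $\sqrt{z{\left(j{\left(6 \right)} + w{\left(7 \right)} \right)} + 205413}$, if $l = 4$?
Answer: $\frac{\sqrt{821701}}{2} \approx 453.24$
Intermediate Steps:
$w{\left(r \right)} = - \frac{13}{2}$ ($w{\left(r \right)} = \frac{5}{2} - 9 = - \frac{13}{2}$)
$z{\left(u \right)} = \left(4 + u\right)^{2}$
$\sqrt{z{\left(j{\left(6 \right)} + w{\left(7 \right)} \right)} + 205413} = \sqrt{\left(4 + \left(6 - \frac{13}{2}\right)\right)^{2} + 205413} = \sqrt{\left(4 - \frac{1}{2}\right)^{2} + 205413} = \sqrt{\left(\frac{7}{2}\right)^{2} + 205413} = \sqrt{\frac{49}{4} + 205413} = \sqrt{\frac{821701}{4}} = \frac{\sqrt{821701}}{2}$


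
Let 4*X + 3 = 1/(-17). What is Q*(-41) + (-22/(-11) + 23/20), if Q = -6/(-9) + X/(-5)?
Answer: -31063/1020 ≈ -30.454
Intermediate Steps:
X = -13/17 (X = -3/4 + (1/(-17))/4 = -3/4 + (1*(-1/17))/4 = -3/4 + (1/4)*(-1/17) = -3/4 - 1/68 = -13/17 ≈ -0.76471)
Q = 209/255 (Q = -6/(-9) - 13/17/(-5) = -6*(-1/9) - 13/17*(-1/5) = 2/3 + 13/85 = 209/255 ≈ 0.81961)
Q*(-41) + (-22/(-11) + 23/20) = (209/255)*(-41) + (-22/(-11) + 23/20) = -8569/255 + (-22*(-1/11) + 23*(1/20)) = -8569/255 + (2 + 23/20) = -8569/255 + 63/20 = -31063/1020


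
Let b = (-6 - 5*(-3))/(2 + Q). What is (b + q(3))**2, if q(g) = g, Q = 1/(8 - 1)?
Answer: 1296/25 ≈ 51.840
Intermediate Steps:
Q = 1/7 ≈ 0.14286
b = 21/5 (b = (-6 - 5*(-3))/(2 + 1/7) = (-6 + 15)/(15/7) = 9*(7/15) = 21/5 ≈ 4.2000)
(b + q(3))**2 = (21/5 + 3)**2 = (36/5)**2 = 1296/25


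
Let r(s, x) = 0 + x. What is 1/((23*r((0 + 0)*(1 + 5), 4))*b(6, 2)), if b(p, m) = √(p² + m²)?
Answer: √10/1840 ≈ 0.0017186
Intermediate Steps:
r(s, x) = x
b(p, m) = √(m² + p²)
1/((23*r((0 + 0)*(1 + 5), 4))*b(6, 2)) = 1/((23*4)*√(2² + 6²)) = 1/(92*√(4 + 36)) = 1/(92*√40) = 1/(92*(2*√10)) = 1/(184*√10) = √10/1840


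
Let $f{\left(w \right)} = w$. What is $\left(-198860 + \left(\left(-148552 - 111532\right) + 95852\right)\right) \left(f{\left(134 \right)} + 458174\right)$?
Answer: $-166407968336$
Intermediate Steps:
$\left(-198860 + \left(\left(-148552 - 111532\right) + 95852\right)\right) \left(f{\left(134 \right)} + 458174\right) = \left(-198860 + \left(\left(-148552 - 111532\right) + 95852\right)\right) \left(134 + 458174\right) = \left(-198860 + \left(-260084 + 95852\right)\right) 458308 = \left(-198860 - 164232\right) 458308 = \left(-363092\right) 458308 = -166407968336$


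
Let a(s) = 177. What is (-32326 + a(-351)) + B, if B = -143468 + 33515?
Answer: -142102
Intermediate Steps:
B = -109953
(-32326 + a(-351)) + B = (-32326 + 177) - 109953 = -32149 - 109953 = -142102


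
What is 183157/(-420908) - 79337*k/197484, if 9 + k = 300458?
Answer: -1254137910737149/10390324434 ≈ -1.2070e+5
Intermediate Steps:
k = 300449 (k = -9 + 300458 = 300449)
183157/(-420908) - 79337*k/197484 = 183157/(-420908) - 79337/(197484/300449) = 183157*(-1/420908) - 79337/(197484*(1/300449)) = -183157/420908 - 79337/197484/300449 = -183157/420908 - 79337*300449/197484 = -183157/420908 - 23836722313/197484 = -1254137910737149/10390324434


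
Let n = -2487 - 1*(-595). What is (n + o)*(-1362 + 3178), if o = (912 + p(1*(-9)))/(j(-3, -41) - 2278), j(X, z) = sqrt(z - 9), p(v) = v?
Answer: -2972270493832/864889 - 1366540*I*sqrt(2)/864889 ≈ -3.4366e+6 - 2.2345*I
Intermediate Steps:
n = -1892 (n = -2487 + 595 = -1892)
j(X, z) = sqrt(-9 + z)
o = 903/(-2278 + 5*I*sqrt(2)) (o = (912 + 1*(-9))/(sqrt(-9 - 41) - 2278) = (912 - 9)/(sqrt(-50) - 2278) = 903/(5*I*sqrt(2) - 2278) = 903/(-2278 + 5*I*sqrt(2)) ≈ -0.3964 - 0.0012304*I)
(n + o)*(-1362 + 3178) = (-1892 + (-342839/864889 - 1505*I*sqrt(2)/1729778))*(-1362 + 3178) = (-1636712827/864889 - 1505*I*sqrt(2)/1729778)*1816 = -2972270493832/864889 - 1366540*I*sqrt(2)/864889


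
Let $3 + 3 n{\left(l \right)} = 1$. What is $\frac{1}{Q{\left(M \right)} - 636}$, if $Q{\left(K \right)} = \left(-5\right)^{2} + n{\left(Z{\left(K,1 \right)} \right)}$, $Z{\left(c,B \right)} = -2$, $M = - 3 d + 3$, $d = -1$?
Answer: $- \frac{3}{1835} \approx -0.0016349$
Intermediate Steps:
$M = 6$ ($M = \left(-3\right) \left(-1\right) + 3 = 3 + 3 = 6$)
$n{\left(l \right)} = - \frac{2}{3}$ ($n{\left(l \right)} = -1 + \frac{1}{3} \cdot 1 = -1 + \frac{1}{3} = - \frac{2}{3}$)
$Q{\left(K \right)} = \frac{73}{3}$ ($Q{\left(K \right)} = \left(-5\right)^{2} - \frac{2}{3} = 25 - \frac{2}{3} = \frac{73}{3}$)
$\frac{1}{Q{\left(M \right)} - 636} = \frac{1}{\frac{73}{3} - 636} = \frac{1}{- \frac{1835}{3}} = - \frac{3}{1835}$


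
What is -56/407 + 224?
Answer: 91112/407 ≈ 223.86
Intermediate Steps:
-56/407 + 224 = 91112/407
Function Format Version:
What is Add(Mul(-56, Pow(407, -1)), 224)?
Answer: Rational(91112, 407) ≈ 223.86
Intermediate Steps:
Add(Mul(-56, Pow(407, -1)), 224) = Add(Mul(-56, Rational(1, 407)), 224) = Add(Rational(-56, 407), 224) = Rational(91112, 407)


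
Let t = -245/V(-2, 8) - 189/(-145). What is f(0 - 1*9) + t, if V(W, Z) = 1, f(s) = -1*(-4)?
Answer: -34756/145 ≈ -239.70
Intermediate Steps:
f(s) = 4
t = -35336/145 (t = -245/1 - 189/(-145) = -245*1 - 189*(-1/145) = -245 + 189/145 = -35336/145 ≈ -243.70)
f(0 - 1*9) + t = 4 - 35336/145 = -34756/145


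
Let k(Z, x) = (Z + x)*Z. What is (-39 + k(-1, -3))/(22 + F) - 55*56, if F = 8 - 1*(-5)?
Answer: -3081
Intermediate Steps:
F = 13 (F = 8 + 5 = 13)
k(Z, x) = Z*(Z + x)
(-39 + k(-1, -3))/(22 + F) - 55*56 = (-39 - (-1 - 3))/(22 + 13) - 55*56 = (-39 - 1*(-4))/35 - 3080 = (-39 + 4)*(1/35) - 3080 = -35*1/35 - 3080 = -1 - 3080 = -3081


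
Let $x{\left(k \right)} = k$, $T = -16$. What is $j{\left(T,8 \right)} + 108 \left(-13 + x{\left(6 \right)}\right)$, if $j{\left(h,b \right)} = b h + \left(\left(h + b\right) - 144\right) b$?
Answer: $-2100$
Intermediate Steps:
$j{\left(h,b \right)} = b h + b \left(-144 + b + h\right)$ ($j{\left(h,b \right)} = b h + \left(\left(b + h\right) - 144\right) b = b h + \left(-144 + b + h\right) b = b h + b \left(-144 + b + h\right)$)
$j{\left(T,8 \right)} + 108 \left(-13 + x{\left(6 \right)}\right) = 8 \left(-144 + 8 + 2 \left(-16\right)\right) + 108 \left(-13 + 6\right) = 8 \left(-144 + 8 - 32\right) + 108 \left(-7\right) = 8 \left(-168\right) - 756 = -1344 - 756 = -2100$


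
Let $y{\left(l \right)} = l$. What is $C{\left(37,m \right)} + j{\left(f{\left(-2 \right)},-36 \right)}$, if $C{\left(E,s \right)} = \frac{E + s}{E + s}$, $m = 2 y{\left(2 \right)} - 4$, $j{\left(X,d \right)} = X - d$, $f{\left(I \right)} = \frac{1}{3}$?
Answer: $\frac{112}{3} \approx 37.333$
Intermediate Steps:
$f{\left(I \right)} = \frac{1}{3}$
$m = 0$ ($m = 2 \cdot 2 - 4 = 4 - 4 = 0$)
$C{\left(E,s \right)} = 1$
$C{\left(37,m \right)} + j{\left(f{\left(-2 \right)},-36 \right)} = 1 + \left(\frac{1}{3} - -36\right) = 1 + \left(\frac{1}{3} + 36\right) = 1 + \frac{109}{3} = \frac{112}{3}$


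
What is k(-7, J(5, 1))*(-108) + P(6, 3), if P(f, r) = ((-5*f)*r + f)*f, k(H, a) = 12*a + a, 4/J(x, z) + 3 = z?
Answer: 2304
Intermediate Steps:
J(x, z) = 4/(-3 + z)
k(H, a) = 13*a
P(f, r) = f*(f - 5*f*r) (P(f, r) = (-5*f*r + f)*f = (f - 5*f*r)*f = f*(f - 5*f*r))
k(-7, J(5, 1))*(-108) + P(6, 3) = (13*(4/(-3 + 1)))*(-108) + 6**2*(1 - 5*3) = (13*(4/(-2)))*(-108) + 36*(1 - 15) = (13*(4*(-1/2)))*(-108) + 36*(-14) = (13*(-2))*(-108) - 504 = -26*(-108) - 504 = 2808 - 504 = 2304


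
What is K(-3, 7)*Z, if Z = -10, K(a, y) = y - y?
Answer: 0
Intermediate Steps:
K(a, y) = 0
K(-3, 7)*Z = 0*(-10) = 0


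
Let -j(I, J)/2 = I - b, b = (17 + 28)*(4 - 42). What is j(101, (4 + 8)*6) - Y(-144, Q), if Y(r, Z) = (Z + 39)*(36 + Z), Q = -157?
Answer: -17900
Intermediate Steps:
b = -1710 (b = 45*(-38) = -1710)
j(I, J) = -3420 - 2*I (j(I, J) = -2*(I - 1*(-1710)) = -2*(I + 1710) = -2*(1710 + I) = -3420 - 2*I)
Y(r, Z) = (36 + Z)*(39 + Z) (Y(r, Z) = (39 + Z)*(36 + Z) = (36 + Z)*(39 + Z))
j(101, (4 + 8)*6) - Y(-144, Q) = (-3420 - 2*101) - (1404 + (-157)² + 75*(-157)) = (-3420 - 202) - (1404 + 24649 - 11775) = -3622 - 1*14278 = -3622 - 14278 = -17900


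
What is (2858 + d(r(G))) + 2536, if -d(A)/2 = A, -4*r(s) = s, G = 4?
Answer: 5396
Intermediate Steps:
r(s) = -s/4
d(A) = -2*A
(2858 + d(r(G))) + 2536 = (2858 - (-1)*4/2) + 2536 = (2858 - 2*(-1)) + 2536 = (2858 + 2) + 2536 = 2860 + 2536 = 5396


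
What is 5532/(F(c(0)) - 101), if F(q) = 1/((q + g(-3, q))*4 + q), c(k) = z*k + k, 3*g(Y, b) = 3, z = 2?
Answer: -22128/403 ≈ -54.908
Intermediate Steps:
g(Y, b) = 1 (g(Y, b) = (1/3)*3 = 1)
c(k) = 3*k (c(k) = 2*k + k = 3*k)
F(q) = 1/(4 + 5*q) (F(q) = 1/((q + 1)*4 + q) = 1/((1 + q)*4 + q) = 1/((4 + 4*q) + q) = 1/(4 + 5*q))
5532/(F(c(0)) - 101) = 5532/(1/(4 + 5*(3*0)) - 101) = 5532/(1/(4 + 5*0) - 101) = 5532/(1/(4 + 0) - 101) = 5532/(1/4 - 101) = 5532/(-403/4) = -4/403*5532 = -22128/403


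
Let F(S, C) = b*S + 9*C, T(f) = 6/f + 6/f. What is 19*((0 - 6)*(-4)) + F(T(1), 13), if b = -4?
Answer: 525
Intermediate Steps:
T(f) = 12/f
F(S, C) = -4*S + 9*C
19*((0 - 6)*(-4)) + F(T(1), 13) = 19*((0 - 6)*(-4)) + (-48/1 + 9*13) = 19*(-6*(-4)) + (-48 + 117) = 19*24 + (-4*12 + 117) = 456 + (-48 + 117) = 456 + 69 = 525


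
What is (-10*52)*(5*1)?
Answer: -2600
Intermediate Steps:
(-10*52)*(5*1) = -520*5 = -2600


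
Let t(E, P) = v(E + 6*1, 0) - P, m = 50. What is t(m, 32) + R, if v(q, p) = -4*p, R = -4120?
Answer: -4152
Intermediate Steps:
t(E, P) = -P (t(E, P) = -4*0 - P = 0 - P = -P)
t(m, 32) + R = -1*32 - 4120 = -32 - 4120 = -4152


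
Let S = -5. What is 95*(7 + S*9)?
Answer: -3610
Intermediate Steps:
95*(7 + S*9) = 95*(7 - 5*9) = 95*(7 - 45) = 95*(-38) = -3610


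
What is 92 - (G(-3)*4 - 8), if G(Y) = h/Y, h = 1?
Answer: 304/3 ≈ 101.33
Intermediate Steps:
G(Y) = 1/Y
92 - (G(-3)*4 - 8) = 92 - (4/(-3) - 8) = 92 - (-1/3*4 - 8) = 92 - (-4/3 - 8) = 92 - 1*(-28/3) = 92 + 28/3 = 304/3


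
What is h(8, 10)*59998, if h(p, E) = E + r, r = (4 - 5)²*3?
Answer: 779974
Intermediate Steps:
r = 3 (r = (-1)²*3 = 1*3 = 3)
h(p, E) = 3 + E (h(p, E) = E + 3 = 3 + E)
h(8, 10)*59998 = (3 + 10)*59998 = 13*59998 = 779974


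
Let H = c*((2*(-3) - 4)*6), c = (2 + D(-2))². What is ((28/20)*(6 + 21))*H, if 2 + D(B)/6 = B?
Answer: -1097712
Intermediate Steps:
D(B) = -12 + 6*B
c = 484 (c = (2 + (-12 + 6*(-2)))² = (2 + (-12 - 12))² = (2 - 24)² = (-22)² = 484)
H = -29040 (H = 484*((2*(-3) - 4)*6) = 484*((-6 - 4)*6) = 484*(-10*6) = 484*(-60) = -29040)
((28/20)*(6 + 21))*H = ((28/20)*(6 + 21))*(-29040) = ((28*(1/20))*27)*(-29040) = ((7/5)*27)*(-29040) = (189/5)*(-29040) = -1097712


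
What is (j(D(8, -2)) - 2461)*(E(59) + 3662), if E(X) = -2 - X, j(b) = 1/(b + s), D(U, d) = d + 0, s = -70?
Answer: -638071993/72 ≈ -8.8621e+6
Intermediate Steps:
D(U, d) = d
j(b) = 1/(-70 + b) (j(b) = 1/(b - 70) = 1/(-70 + b))
(j(D(8, -2)) - 2461)*(E(59) + 3662) = (1/(-70 - 2) - 2461)*((-2 - 1*59) + 3662) = (1/(-72) - 2461)*((-2 - 59) + 3662) = (-1/72 - 2461)*(-61 + 3662) = -177193/72*3601 = -638071993/72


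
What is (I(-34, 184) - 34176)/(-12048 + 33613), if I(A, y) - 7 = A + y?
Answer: -34019/21565 ≈ -1.5775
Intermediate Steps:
I(A, y) = 7 + A + y (I(A, y) = 7 + (A + y) = 7 + A + y)
(I(-34, 184) - 34176)/(-12048 + 33613) = ((7 - 34 + 184) - 34176)/(-12048 + 33613) = (157 - 34176)/21565 = -34019*1/21565 = -34019/21565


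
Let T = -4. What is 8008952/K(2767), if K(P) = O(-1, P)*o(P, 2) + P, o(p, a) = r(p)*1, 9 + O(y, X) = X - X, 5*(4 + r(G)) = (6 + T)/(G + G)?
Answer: 1978640195/692491 ≈ 2857.3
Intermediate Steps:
r(G) = -4 + 1/(5*G) (r(G) = -4 + ((6 - 4)/(G + G))/5 = -4 + (2/((2*G)))/5 = -4 + (2*(1/(2*G)))/5 = -4 + 1/(5*G))
O(y, X) = -9 (O(y, X) = -9 + (X - X) = -9 + 0 = -9)
o(p, a) = -4 + 1/(5*p) (o(p, a) = (-4 + 1/(5*p))*1 = -4 + 1/(5*p))
K(P) = 36 + P - 9/(5*P) (K(P) = -9*(-4 + 1/(5*P)) + P = (36 - 9/(5*P)) + P = 36 + P - 9/(5*P))
8008952/K(2767) = 8008952/(36 + 2767 - 9/5/2767) = 8008952/(36 + 2767 - 9/5*1/2767) = 8008952/(36 + 2767 - 9/13835) = 8008952/(38779496/13835) = 8008952*(13835/38779496) = 1978640195/692491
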